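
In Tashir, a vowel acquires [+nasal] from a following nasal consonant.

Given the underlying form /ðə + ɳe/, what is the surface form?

/ə/ sits next to the nasal /ɳ/ and is therefore nasalised to [ə̃].

[ðə̃ɳe]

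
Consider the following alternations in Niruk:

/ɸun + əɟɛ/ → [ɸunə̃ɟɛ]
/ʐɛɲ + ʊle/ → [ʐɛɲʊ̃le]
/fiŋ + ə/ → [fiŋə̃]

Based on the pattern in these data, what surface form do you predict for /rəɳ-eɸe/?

The data show progressive nasality assimilation (vowel nasalisation): /ə/ → [ə̃] after /n/; /ʊ/ → [ʊ̃] after /ɲ/; /ə/ → [ə̃] after /ŋ/ — a vowel is nasalised by an immediately preceding nasal consonant.
/e/ sits next to the nasal /ɳ/ and is therefore nasalised to [ẽ].

[rəɳẽɸe]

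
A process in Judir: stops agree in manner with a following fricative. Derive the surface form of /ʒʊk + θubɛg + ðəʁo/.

/k/ is a voiceless velar stop. The following trigger /θ/ is a fricative, so /k/ must become a fricative as well.
A voiceless velar fricative is [x], so the surface segment is [x].
The same rule applies at the second boundary: /g/ → [ɣ] next to /ð/.

[ʒʊxθubɛɣðəʁo]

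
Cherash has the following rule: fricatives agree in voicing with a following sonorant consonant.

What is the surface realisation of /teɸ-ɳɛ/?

[teβɳɛ]

/ɸ/ is a voiceless bilabial fricative. The following trigger /ɳ/ is voiced, so /ɸ/ must become voiced as well.
Changing only its voicing to voiced gives [β] — the voiced bilabial fricative.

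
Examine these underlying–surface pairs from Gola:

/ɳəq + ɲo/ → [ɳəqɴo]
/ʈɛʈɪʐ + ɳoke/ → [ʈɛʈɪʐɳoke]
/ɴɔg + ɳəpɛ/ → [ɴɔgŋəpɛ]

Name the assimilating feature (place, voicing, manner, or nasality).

place

The segment that alternates is /ɲ/, which surfaces as [ɴ] when adjacent to /q/.
/ɲ/ is palatal while /q/ is uvular; the output [ɴ] is uvular, matching the trigger — so the feature that spreads is place.
The other alternating form patterns the same way: /ɳ/ → [ŋ] after /g/ (retroflex → velar, matching velar) — only place changes, and always toward the preceding segment.
Nothing changes in [ʈɛʈɪʐɳoke]: there the adjacent consonants already agree in place (/ɳ/ and /ʐ/ are both retroflex), so this form is consistent with the same rule.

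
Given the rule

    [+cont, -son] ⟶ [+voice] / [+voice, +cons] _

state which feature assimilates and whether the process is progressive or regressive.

progressive voicing assimilation

The target ([+cont, -son], fricatives) acquires [+voice] next to a voiced consonant ([+voice, +cons]) — it takes on the voicing of its neighbour, so the feature that spreads is voicing.
The conditioning segment sits to the left of the focus bar, meaning the trigger precedes the segment that changes — progressive assimilation.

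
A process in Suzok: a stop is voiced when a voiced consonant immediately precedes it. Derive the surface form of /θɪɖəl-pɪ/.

[θɪɖəlbɪ]

/p/ is a voiceless bilabial stop. The preceding trigger /l/ is voiced, so /p/ must become voiced as well.
Changing only its voicing to voiced gives [b] — the voiced bilabial stop.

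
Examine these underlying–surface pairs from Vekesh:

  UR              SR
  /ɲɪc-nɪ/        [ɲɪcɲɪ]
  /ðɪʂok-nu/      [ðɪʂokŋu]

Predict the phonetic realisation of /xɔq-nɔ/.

The data show progressive place assimilation: /n/ → [ɲ] after /c/; /n/ → [ŋ] after /k/. In each pair only place changes, matching the preceding consonant, while manner and voice stay constant.
The rule targets /n/ (voiced alveolar nasal), which sits after the trigger /q/ (uvular).
The voiced uvular nasal is [ɴ], so /n/ → [ɴ].

[xɔqɴɔ]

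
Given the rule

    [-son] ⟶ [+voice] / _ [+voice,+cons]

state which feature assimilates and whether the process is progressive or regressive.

The target ([-son], obstruents) acquires [+voice] next to a voiced consonant ([+voice,+cons]) — it takes on the voicing of its neighbour, so the feature that spreads is voicing.
The conditioning segment sits to the right of the focus bar, meaning the trigger follows the segment that changes — regressive assimilation.

regressive voicing assimilation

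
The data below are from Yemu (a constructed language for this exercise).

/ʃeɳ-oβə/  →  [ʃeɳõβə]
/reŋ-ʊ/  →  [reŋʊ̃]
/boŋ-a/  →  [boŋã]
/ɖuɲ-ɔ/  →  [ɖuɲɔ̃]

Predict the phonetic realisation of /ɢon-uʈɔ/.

The data show progressive nasality assimilation (vowel nasalisation): /o/ → [õ] after /ɳ/; /ʊ/ → [ʊ̃] after /ŋ/; /a/ → [ã] after /ŋ/; /ɔ/ → [ɔ̃] after /ɲ/ — a vowel is nasalised by an immediately preceding nasal consonant.
The vowel /u/ is adjacent to the preceding nasal /n/, so it acquires [+nasal] and surfaces as [ũ].

[ɢonũʈɔ]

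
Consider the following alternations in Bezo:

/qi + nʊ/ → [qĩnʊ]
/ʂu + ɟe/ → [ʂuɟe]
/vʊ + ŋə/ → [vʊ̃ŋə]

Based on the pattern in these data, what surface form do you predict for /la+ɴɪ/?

[lãɴɪ]

The data show regressive nasality assimilation (vowel nasalisation): /i/ → [ĩ] before /n/; /ʊ/ → [ʊ̃] before /ŋ/ — a vowel is nasalised by an immediately following nasal consonant.
No change occurs in [ʂuɟe] because the vowel at the boundary is adjacent to an oral consonant, not a nasal (/u/ next to /ɟ/).
/a/ sits next to the nasal /ɴ/ and is therefore nasalised to [ã].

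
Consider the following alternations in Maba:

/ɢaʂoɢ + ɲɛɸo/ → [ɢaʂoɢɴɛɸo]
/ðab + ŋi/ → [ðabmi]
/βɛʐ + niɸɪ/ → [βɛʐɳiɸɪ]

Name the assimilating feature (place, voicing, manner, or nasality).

place

The segment that alternates is /ɲ/, which surfaces as [ɴ] when adjacent to /ɢ/.
The change palatal → uvular matches the place of the preceding /ɢ/, identifying this as place assimilation.
The other alternating forms pattern the same way: /ŋ/ → [m] after /b/ (velar → bilabial, matching bilabial); /n/ → [ɳ] after /ʐ/ (alveolar → retroflex, matching retroflex) — only place changes, and always toward the preceding segment.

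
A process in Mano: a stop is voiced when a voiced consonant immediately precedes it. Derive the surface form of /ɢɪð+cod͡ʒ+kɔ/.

[ɢɪðɟod͡ʒgɔ]

/c/ is a voiceless palatal stop. The preceding trigger /ð/ is voiced, so /c/ must become voiced as well.
Changing only its voicing to voiced gives [ɟ] — the voiced palatal stop.
At the second juncture, /k/ likewise becomes [g] adjacent to /d͡ʒ/.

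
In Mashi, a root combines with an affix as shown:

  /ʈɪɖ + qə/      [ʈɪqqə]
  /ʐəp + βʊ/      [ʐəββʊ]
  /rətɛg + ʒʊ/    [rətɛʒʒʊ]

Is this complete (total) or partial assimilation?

The segment that alternates is /ɖ/, which surfaces as [q] when adjacent to /q/.
The output [q] is identical to the trigger /q/ — every feature (place, manner, voicing) has been copied — so this is total assimilation.
The other forms behave the same way: /p/ → [β] before /β/; /g/ → [ʒ] before /ʒ/ — in each case the output is a copy of the following consonant.

total assimilation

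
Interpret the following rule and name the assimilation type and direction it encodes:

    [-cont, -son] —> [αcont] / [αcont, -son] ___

progressive manner assimilation

The rule copies [cont] (continuancy) from the environment onto the target stops; since [±cont] encodes the stop/fricative manner contrast, the assimilating dimension is manner.
Since the environment is written before the underscore, the trigger precedes the target; the direction is progressive.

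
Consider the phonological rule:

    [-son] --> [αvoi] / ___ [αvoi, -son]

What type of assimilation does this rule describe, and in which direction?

regressive voicing assimilation

The rule copies [voi] from the environment onto the target, so the assimilating feature is voicing.
Since the environment is written after the underscore, the trigger follows the target; the direction is regressive.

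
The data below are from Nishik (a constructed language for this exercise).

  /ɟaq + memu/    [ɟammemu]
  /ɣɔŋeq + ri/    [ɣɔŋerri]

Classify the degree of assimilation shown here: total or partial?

Comparing underlying and surface forms, /q/ → [m] is the alternation; the neighbouring /m/ is constant.
The output [m] is identical to the trigger /m/ — every feature (place, manner, voicing) has been copied — so this is total assimilation.
The other form behaves the same way: /q/ → [r] before /r/ — in each case the output is a copy of the following consonant.

total assimilation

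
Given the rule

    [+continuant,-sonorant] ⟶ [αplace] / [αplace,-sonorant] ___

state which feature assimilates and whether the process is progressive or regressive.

The shared variable α links the value of the place features (abbreviated [place]) on the target to the same value on the neighbouring segment, so place is the feature that assimilates.
The conditioning segment sits to the left of the focus bar, meaning the trigger precedes the segment that changes — progressive assimilation.

progressive place assimilation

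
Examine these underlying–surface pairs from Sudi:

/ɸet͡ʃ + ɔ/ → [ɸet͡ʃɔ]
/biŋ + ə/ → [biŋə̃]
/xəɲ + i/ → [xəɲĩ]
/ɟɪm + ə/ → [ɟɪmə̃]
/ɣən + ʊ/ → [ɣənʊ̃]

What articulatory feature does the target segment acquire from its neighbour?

nasality

The vowel /ə/ surfaces as nasalised [ə̃] next to the preceding nasal /ŋ/ — it has acquired the [+nasal] feature of its neighbour.
The other forms show the same pattern: /i/ → [ĩ] after /ɲ/; /ə/ → [ə̃] after /m/; /ʊ/ → [ʊ̃] after /n/ — each time a vowel is nasalised next to a preceding nasal.
No change occurs in [ɸet͡ʃɔ] because the vowel at the boundary is adjacent to an oral consonant, not a nasal (/ɔ/ next to /t͡ʃ/).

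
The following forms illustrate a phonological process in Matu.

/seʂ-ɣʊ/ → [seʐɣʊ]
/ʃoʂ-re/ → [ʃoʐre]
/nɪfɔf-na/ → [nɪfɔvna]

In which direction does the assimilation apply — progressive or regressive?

regressive

Underlying /ʂ/ is realised as [ʐ] next to /ɣ/; /ɣ/ itself does not change.
The change voiceless → voiced matches the voicing of the following /ɣ/, identifying this as voicing assimilation.
The other alternating forms pattern the same way: /ʂ/ → [ʐ] before /r/ (voiceless → voiced, matching voiced); /f/ → [v] before /n/ (voiceless → voiced, matching voiced) — only voicing changes, and always toward the following segment.
Since the segment that changes precedes the conditioning segment, the assimilation is regressive.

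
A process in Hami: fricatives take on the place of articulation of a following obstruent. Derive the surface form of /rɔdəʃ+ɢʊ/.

[rɔdəχɢʊ]

The rule targets /ʃ/ (voiceless postalveolar fricative), which sits before the trigger /ɢ/ (uvular).
Changing only its place to uvular gives [χ] — the voiceless uvular fricative.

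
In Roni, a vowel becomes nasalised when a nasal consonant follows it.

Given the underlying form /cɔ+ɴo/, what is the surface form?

The vowel /ɔ/ is adjacent to the following nasal /ɴ/, so it acquires [+nasal] and surfaces as [ɔ̃].

[cɔ̃ɴo]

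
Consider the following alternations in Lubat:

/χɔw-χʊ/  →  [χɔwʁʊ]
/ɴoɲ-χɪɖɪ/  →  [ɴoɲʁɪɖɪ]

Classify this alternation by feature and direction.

The segment that alternates is /χ/, which surfaces as [ʁ] when adjacent to /w/.
The change voiceless → voiced matches the voicing of the preceding /w/, identifying this as voicing assimilation.
Place and manner are unchanged, so the assimilation is partial, not total.
The other alternating form patterns the same way: /χ/ → [ʁ] after /ɲ/ (voiceless → voiced, matching voiced) — only voicing changes, and always toward the preceding segment.
The trigger is the preceding segment, so the direction is progressive (perseverative).

progressive voicing assimilation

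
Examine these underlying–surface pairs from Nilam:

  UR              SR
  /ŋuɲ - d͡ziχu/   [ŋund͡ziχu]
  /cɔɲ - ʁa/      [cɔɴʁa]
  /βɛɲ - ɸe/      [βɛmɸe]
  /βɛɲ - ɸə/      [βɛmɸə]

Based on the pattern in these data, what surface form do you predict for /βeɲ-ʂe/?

The data show regressive place assimilation: /ɲ/ → [n] before /d͡z/; /ɲ/ → [ɴ] before /ʁ/; /ɲ/ → [m] before /ɸ/. In each pair only place changes, matching the following consonant, while manner and voice stay constant.
The rule targets /ɲ/ (voiced palatal nasal), which sits before the trigger /ʂ/ (retroflex).
A voiced retroflex nasal is [ɳ], so the surface segment is [ɳ].

[βeɳʂe]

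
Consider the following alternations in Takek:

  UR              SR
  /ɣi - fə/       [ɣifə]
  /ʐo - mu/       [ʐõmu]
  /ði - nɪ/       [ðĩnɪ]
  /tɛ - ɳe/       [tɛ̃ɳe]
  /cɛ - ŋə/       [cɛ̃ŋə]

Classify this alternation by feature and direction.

The vowel /o/ surfaces as nasalised [õ] next to the following nasal /m/ — it has acquired the [+nasal] feature of its neighbour.
The other forms show the same pattern: /i/ → [ĩ] before /n/; /ɛ/ → [ɛ̃] before /ɳ/; /ɛ/ → [ɛ̃] before /ŋ/ — each time a vowel is nasalised next to a following nasal.
No change occurs in [ɣifə] because the vowel at the boundary is adjacent to an oral consonant, not a nasal (/i/ next to /f/).
Because the conditioning nasal is to the right of the vowel that changes, the process is regressive (anticipatory).

regressive nasality assimilation (vowel nasalisation)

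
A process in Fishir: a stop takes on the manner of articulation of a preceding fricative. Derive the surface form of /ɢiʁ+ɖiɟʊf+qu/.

The rule targets /ɖ/ (voiced retroflex stop), which sits after the trigger /ʁ/ (fricative).
Changing only its manner to fricative gives [ʐ] — the voiced retroflex fricative.
At the second juncture, /q/ likewise becomes [χ] adjacent to /f/.

[ɢiʁʐiɟʊfχu]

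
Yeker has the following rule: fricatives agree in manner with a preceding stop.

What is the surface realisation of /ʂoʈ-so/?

[ʂoʈto]

/s/ is a voiceless alveolar fricative. The preceding trigger /ʈ/ is a stop, so /s/ must become a stop as well.
A voiceless alveolar stop is [t], so the surface segment is [t].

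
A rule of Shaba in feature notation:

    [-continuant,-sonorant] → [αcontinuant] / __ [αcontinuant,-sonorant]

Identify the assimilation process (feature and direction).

The shared variable α links the value of [continuant] on the target to that of the neighbouring obstruent. [continuant] distinguishes stops from fricatives — a manner-of-articulation feature — so this is manner assimilation.
The conditioning segment sits to the right of the focus bar, meaning the trigger follows the segment that changes — regressive assimilation.

regressive manner assimilation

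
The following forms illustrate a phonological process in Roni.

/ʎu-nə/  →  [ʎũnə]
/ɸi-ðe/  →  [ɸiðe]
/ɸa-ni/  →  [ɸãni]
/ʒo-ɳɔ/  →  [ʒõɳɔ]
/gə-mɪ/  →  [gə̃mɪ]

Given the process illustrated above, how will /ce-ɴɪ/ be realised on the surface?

The data show regressive nasality assimilation (vowel nasalisation): /u/ → [ũ] before /n/; /a/ → [ã] before /n/; /o/ → [õ] before /ɳ/; /ə/ → [ə̃] before /m/ — a vowel is nasalised by an immediately following nasal consonant.
No change occurs in [ɸiðe] because the vowel at the boundary is adjacent to an oral consonant, not a nasal (/i/ next to /ð/).
/e/ sits next to the nasal /ɴ/ and is therefore nasalised to [ẽ].

[cẽɴɪ]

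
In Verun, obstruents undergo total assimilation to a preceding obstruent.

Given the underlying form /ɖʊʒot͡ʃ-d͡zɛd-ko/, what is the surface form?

/d͡z/ is the segment targeted by the rule; it sits immediately after /t͡ʃ/, so it assimilates completely and surfaces as [t͡ʃ].
The same rule applies at the second boundary: /k/ → [d] next to /d/.

[ɖʊʒot͡ʃt͡ʃɛddo]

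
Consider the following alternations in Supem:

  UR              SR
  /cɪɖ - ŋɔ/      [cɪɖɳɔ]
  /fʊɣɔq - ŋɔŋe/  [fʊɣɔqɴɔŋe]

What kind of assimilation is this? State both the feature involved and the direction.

progressive place assimilation

Underlying /ŋ/ is realised as [ɳ] next to /ɖ/; /ɖ/ itself does not change.
The change velar → retroflex matches the place of the preceding /ɖ/, identifying this as place assimilation.
Manner and voice are unchanged, so the assimilation is partial, not total.
The other alternating form patterns the same way: /ŋ/ → [ɴ] after /q/ (velar → uvular, matching uvular) — only place changes, and always toward the preceding segment.
The trigger is the preceding segment, so the direction is progressive (perseverative).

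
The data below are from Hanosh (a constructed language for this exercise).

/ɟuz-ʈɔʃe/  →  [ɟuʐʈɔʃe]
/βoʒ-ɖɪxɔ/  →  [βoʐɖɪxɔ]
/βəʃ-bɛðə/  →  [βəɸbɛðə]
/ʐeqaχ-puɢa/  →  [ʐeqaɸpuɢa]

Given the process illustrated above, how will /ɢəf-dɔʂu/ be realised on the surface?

The data show regressive place assimilation: /z/ → [ʐ] before /ʈ/; /ʒ/ → [ʐ] before /ɖ/; /ʃ/ → [ɸ] before /b/; /χ/ → [ɸ] before /p/. In each pair only place changes, matching the following consonant, while manner and voice stay constant.
/f/ is a voiceless labiodental fricative. The following trigger /d/ is alveolar, so /f/ must become alveolar as well.
A voiceless alveolar fricative is [s], so the surface segment is [s].

[ɢəsdɔʂu]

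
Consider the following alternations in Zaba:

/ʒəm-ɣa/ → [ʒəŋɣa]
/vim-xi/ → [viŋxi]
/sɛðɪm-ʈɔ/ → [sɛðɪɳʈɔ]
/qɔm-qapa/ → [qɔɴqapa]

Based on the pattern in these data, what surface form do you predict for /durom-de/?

The data show regressive place assimilation: /m/ → [ŋ] before /ɣ/; /m/ → [ŋ] before /x/; /m/ → [ɳ] before /ʈ/; /m/ → [ɴ] before /q/. In each pair only place changes, matching the following consonant, while manner and voice stay constant.
The rule targets /m/ (voiced bilabial nasal), which sits before the trigger /d/ (alveolar).
The voiced alveolar nasal is [n], so /m/ → [n].

[duronde]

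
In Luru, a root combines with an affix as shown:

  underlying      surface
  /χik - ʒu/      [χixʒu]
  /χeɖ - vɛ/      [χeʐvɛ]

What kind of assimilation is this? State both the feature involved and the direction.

Underlying /k/ is realised as [x] next to /ʒ/; /ʒ/ itself does not change.
/k/ is a stop while /ʒ/ is a fricative; the output [x] is a fricative, matching the trigger — so the feature that spreads is manner.
Place and voice are unchanged, so the assimilation is partial, not total.
The other alternating form patterns the same way: /ɖ/ → [ʐ] before /v/ (stop → fricative, matching a fricative) — only manner changes, and always toward the following segment.
Since the segment that changes precedes the conditioning segment, the assimilation is regressive.

regressive manner assimilation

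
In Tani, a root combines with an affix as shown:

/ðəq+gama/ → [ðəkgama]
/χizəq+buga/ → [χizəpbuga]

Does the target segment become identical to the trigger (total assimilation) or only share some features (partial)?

partial assimilation

Comparing underlying and surface forms, /q/ → [k] is the alternation; the neighbouring /g/ is constant.
/q/ is uvular while /g/ is velar; the output [k] is velar, matching the trigger — so the feature that spreads is place.
Manner and voice are unchanged, so the assimilation is partial, not total.
The same holds elsewhere in the data: /q/ → [p] before /b/ (uvular → bilabial, matching bilabial) — only place changes, and always toward the following segment.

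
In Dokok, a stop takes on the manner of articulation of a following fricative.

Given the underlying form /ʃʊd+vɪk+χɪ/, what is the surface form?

[ʃʊzvɪxχɪ]

The rule targets /d/ (voiced alveolar stop), which sits before the trigger /v/ (fricative).
The voiced alveolar fricative is [z], so /d/ → [z].
At the second juncture, /k/ likewise becomes [x] adjacent to /χ/.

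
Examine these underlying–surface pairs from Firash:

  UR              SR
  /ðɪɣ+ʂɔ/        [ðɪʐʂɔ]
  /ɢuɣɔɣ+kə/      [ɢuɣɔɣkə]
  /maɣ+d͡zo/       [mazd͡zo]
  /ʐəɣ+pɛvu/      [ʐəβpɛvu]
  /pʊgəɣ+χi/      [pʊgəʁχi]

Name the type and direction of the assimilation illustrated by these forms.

regressive place assimilation

Comparing underlying and surface forms, /ɣ/ → [ʐ] is the alternation; the neighbouring /ʂ/ is constant.
The change velar → retroflex matches the place of the following /ʂ/, identifying this as place assimilation.
Manner and voice are unchanged, so the assimilation is partial, not total.
The same holds elsewhere in the data: /ɣ/ → [z] before /d͡z/ (velar → alveolar, matching alveolar); /ɣ/ → [β] before /p/ (velar → bilabial, matching bilabial); /ɣ/ → [ʁ] before /χ/ (velar → uvular, matching uvular) — only place changes, and always toward the following segment.
Nothing changes in [ɢuɣɔɣkə]: there the adjacent consonants already agree in place (/ɣ/ and /k/ are both velar), so this form is consistent with the same rule.
Since the segment that changes precedes the conditioning segment, the assimilation is regressive.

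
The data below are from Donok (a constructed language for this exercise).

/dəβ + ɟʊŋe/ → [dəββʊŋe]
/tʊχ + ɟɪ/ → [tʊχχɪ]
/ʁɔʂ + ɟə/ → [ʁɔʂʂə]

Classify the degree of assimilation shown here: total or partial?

The segment that alternates is /ɟ/, which surfaces as [β] when adjacent to /β/.
The output [β] is identical to the trigger /β/ — every feature (place, manner, voicing) has been copied — so this is total assimilation.
The remaining alternations confirm this: /ɟ/ → [χ] after /χ/; /ɟ/ → [ʂ] after /ʂ/ — in each case the output is a copy of the preceding consonant.

total assimilation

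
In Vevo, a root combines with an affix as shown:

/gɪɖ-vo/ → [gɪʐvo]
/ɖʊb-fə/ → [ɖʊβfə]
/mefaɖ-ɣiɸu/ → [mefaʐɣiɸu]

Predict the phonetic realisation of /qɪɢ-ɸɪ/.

[qɪʁɸɪ]

The data show regressive manner assimilation: /ɖ/ → [ʐ] before /v/; /b/ → [β] before /f/; /ɖ/ → [ʐ] before /ɣ/. In each pair only manner changes, matching the following consonant, while place and voice stay constant.
The rule targets /ɢ/ (voiced uvular stop), which sits before the trigger /ɸ/ (fricative).
A voiced uvular fricative is [ʁ], so the surface segment is [ʁ].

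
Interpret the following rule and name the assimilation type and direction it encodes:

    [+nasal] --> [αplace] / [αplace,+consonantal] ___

The rule copies the place features (abbreviated [place]) from the environment onto the target, so the assimilating feature is place.
The conditioning segment sits to the left of the focus bar, meaning the trigger precedes the segment that changes — progressive assimilation.

progressive place assimilation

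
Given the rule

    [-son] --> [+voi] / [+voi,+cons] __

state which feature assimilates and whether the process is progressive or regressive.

The structural change is [+voi], and the conditioning segment [+voi,+cons] (a voiced consonant) is itself voiced, so the target comes to share the voicing of its neighbour — voicing assimilation.
Since the environment is written before the underscore, the trigger precedes the target; the direction is progressive.

progressive voicing assimilation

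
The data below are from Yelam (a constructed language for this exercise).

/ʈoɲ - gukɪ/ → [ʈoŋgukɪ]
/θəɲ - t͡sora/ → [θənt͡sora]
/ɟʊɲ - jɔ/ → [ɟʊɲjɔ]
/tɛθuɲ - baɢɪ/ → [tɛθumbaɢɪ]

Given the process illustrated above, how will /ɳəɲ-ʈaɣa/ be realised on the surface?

[ɳəɳʈaɣa]

The data show regressive place assimilation: /ɲ/ → [ŋ] before /g/; /ɲ/ → [n] before /t͡s/; /ɲ/ → [m] before /b/. In each pair only place changes, matching the following consonant, while manner and voice stay constant.
No alternation appears in [ɟʊɲjɔ]: there the adjacent consonants already agree in place (/ɲ/ and /j/ are both palatal), so this form is consistent with the same rule.
/ɲ/ is a voiced palatal nasal. The following trigger /ʈ/ is retroflex, so /ɲ/ must become retroflex as well.
The voiced retroflex nasal is [ɳ], so /ɲ/ → [ɳ].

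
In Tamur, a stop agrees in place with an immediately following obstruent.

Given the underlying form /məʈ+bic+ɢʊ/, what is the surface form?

[məpbiqɢʊ]

/ʈ/ is a voiceless retroflex stop. The following trigger /b/ is bilabial, so /ʈ/ must become bilabial as well.
The voiceless bilabial stop is [p], so /ʈ/ → [p].
At the second juncture, /c/ likewise becomes [q] adjacent to /ɢ/.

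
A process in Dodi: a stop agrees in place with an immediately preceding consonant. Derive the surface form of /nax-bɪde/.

The rule targets /b/ (voiced bilabial stop), which sits after the trigger /x/ (velar).
The voiced velar stop is [g], so /b/ → [g].

[naxgɪde]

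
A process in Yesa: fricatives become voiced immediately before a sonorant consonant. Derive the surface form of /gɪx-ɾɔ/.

The rule targets /x/ (voiceless velar fricative), which sits before the trigger /ɾ/ (voiced).
A voiced velar fricative is [ɣ], so the surface segment is [ɣ].

[gɪɣɾɔ]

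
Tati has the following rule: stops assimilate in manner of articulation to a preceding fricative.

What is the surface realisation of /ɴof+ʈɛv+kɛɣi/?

/ʈ/ is a voiceless retroflex stop. The preceding trigger /f/ is a fricative, so /ʈ/ must become a fricative as well.
Changing only its manner to fricative gives [ʂ] — the voiceless retroflex fricative.
At the second juncture, /k/ likewise becomes [x] adjacent to /v/.

[ɴofʂɛvxɛɣi]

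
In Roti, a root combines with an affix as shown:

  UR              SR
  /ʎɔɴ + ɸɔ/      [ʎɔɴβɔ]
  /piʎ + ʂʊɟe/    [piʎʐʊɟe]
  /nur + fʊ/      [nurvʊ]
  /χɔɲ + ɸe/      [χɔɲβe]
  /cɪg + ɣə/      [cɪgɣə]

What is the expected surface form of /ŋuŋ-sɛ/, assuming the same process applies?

The data show progressive voicing assimilation: /ɸ/ → [β] after /ɴ/; /ʂ/ → [ʐ] after /ʎ/; /f/ → [v] after /r/; /ɸ/ → [β] after /ɲ/. In each pair only voicing changes, matching the preceding consonant, while place and manner stay constant.
No alternation appears in [cɪgɣə]: there the adjacent consonants already agree in voicing (/ɣ/ and /g/ are both voiced), so this form is consistent with the same rule.
The rule targets /s/ (voiceless alveolar fricative), which sits after the trigger /ŋ/ (voiced).
The voiced alveolar fricative is [z], so /s/ → [z].

[ŋuŋzɛ]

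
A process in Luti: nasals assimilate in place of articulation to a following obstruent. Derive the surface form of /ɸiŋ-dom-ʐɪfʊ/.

The rule targets /ŋ/ (voiced velar nasal), which sits before the trigger /d/ (alveolar).
A voiced alveolar nasal is [n], so the surface segment is [n].
At the second juncture, /m/ likewise becomes [ɳ] adjacent to /ʐ/.

[ɸindoɳʐɪfʊ]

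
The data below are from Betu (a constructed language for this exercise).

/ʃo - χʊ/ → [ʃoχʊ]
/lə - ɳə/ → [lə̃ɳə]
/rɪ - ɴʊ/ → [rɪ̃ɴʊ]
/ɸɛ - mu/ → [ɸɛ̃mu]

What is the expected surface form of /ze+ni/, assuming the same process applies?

The data show regressive nasality assimilation (vowel nasalisation): /ə/ → [ə̃] before /ɳ/; /ɪ/ → [ɪ̃] before /ɴ/; /ɛ/ → [ɛ̃] before /m/ — a vowel is nasalised by an immediately following nasal consonant.
No change occurs in [ʃoχʊ] because the vowel at the boundary is adjacent to an oral consonant, not a nasal (/o/ next to /χ/).
/e/ sits next to the nasal /n/ and is therefore nasalised to [ẽ].

[zẽni]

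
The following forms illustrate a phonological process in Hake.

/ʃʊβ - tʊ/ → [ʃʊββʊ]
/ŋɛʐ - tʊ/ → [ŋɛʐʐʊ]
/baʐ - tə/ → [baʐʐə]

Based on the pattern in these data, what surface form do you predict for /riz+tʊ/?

The data show progressive total assimilation (/t/ → [β] after /β/; /t/ → [ʐ] after /ʐ/): in every case the target segment becomes identical to its preceding neighbour, copying more than a single feature.
/t/ is the segment targeted by the rule; it sits immediately after /z/, so it assimilates completely and surfaces as [z].

[rizzʊ]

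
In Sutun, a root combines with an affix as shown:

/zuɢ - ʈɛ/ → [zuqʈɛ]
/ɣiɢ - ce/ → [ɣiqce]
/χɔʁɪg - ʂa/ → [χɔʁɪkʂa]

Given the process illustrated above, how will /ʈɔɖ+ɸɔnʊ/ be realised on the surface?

[ʈɔʈɸɔnʊ]

The data show regressive voicing assimilation: /ɢ/ → [q] before /ʈ/; /ɢ/ → [q] before /c/; /g/ → [k] before /ʂ/. In each pair only voicing changes, matching the following consonant, while place and manner stay constant.
The rule targets /ɖ/ (voiced retroflex stop), which sits before the trigger /ɸ/ (voiceless).
The voiceless retroflex stop is [ʈ], so /ɖ/ → [ʈ].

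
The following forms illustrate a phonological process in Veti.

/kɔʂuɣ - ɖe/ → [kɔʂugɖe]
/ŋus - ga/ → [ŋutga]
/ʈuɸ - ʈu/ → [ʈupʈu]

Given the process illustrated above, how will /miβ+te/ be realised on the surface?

The data show regressive manner assimilation: /ɣ/ → [g] before /ɖ/; /s/ → [t] before /g/; /ɸ/ → [p] before /ʈ/. In each pair only manner changes, matching the following consonant, while place and voice stay constant.
The rule targets /β/ (voiced bilabial fricative), which sits before the trigger /t/ (stop).
Changing only its manner to stop gives [b] — the voiced bilabial stop.

[mibte]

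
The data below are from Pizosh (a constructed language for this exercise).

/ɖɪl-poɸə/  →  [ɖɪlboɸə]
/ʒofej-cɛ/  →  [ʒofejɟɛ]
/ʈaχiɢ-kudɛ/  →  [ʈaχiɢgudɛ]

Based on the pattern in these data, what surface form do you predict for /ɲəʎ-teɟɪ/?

[ɲəʎdeɟɪ]

The data show progressive voicing assimilation: /p/ → [b] after /l/; /c/ → [ɟ] after /j/; /k/ → [g] after /ɢ/. In each pair only voicing changes, matching the preceding consonant, while place and manner stay constant.
The rule targets /t/ (voiceless alveolar stop), which sits after the trigger /ʎ/ (voiced).
A voiced alveolar stop is [d], so the surface segment is [d].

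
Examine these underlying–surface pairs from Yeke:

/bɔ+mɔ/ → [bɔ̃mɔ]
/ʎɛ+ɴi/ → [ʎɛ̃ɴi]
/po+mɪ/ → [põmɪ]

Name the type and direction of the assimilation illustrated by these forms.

regressive nasality assimilation (vowel nasalisation)

The vowel /ɔ/ surfaces as nasalised [ɔ̃] next to the following nasal /m/ — it has acquired the [+nasal] feature of its neighbour.
The other forms show the same pattern: /ɛ/ → [ɛ̃] before /ɴ/; /o/ → [õ] before /m/ — each time a vowel is nasalised next to a following nasal.
Because the conditioning nasal is to the right of the vowel that changes, the process is regressive (anticipatory).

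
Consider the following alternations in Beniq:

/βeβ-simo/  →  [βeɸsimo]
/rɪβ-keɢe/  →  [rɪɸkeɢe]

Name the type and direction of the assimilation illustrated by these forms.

The segment that alternates is /β/, which surfaces as [ɸ] when adjacent to /s/.
/β/ is voiced while /s/ is voiceless; the output [ɸ] is voiceless, matching the trigger — so the feature that spreads is voicing.
Place and manner are unchanged, so the assimilation is partial, not total.
Checking the remaining alternation: /β/ → [ɸ] before /k/ (voiced → voiceless, matching voiceless) — only voicing changes, and always toward the following segment.
The trigger is the following segment, so the direction is regressive (anticipatory).

regressive voicing assimilation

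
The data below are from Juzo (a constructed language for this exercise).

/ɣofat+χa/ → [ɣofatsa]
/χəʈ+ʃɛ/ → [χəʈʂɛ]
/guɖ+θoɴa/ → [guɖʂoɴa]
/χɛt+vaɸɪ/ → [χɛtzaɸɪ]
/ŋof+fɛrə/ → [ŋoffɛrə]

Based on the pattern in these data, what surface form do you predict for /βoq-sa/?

[βoqχa]

The data show progressive place assimilation: /χ/ → [s] after /t/; /ʃ/ → [ʂ] after /ʈ/; /θ/ → [ʂ] after /ɖ/; /v/ → [z] after /t/. In each pair only place changes, matching the preceding consonant, while manner and voice stay constant.
Nothing changes in [ŋoffɛrə]: there the adjacent consonants already agree in place (/f/ and /f/ are both labiodental), so this form is consistent with the same rule.
The rule targets /s/ (voiceless alveolar fricative), which sits after the trigger /q/ (uvular).
A voiceless uvular fricative is [χ], so the surface segment is [χ].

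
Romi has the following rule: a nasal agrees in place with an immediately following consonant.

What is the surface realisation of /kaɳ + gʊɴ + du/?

[kaŋgʊndu]

The rule targets /ɳ/ (voiced retroflex nasal), which sits before the trigger /g/ (velar).
Changing only its place to velar gives [ŋ] — the voiced velar nasal.
The same rule applies at the second boundary: /ɴ/ → [n] next to /d/.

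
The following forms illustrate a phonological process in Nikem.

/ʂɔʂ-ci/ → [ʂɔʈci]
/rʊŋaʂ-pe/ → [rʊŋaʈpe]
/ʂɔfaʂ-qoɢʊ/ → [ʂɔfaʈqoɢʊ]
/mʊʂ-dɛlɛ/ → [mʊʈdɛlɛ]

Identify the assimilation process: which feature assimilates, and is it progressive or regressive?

regressive manner assimilation

Comparing underlying and surface forms, /ʂ/ → [ʈ] is the alternation; the neighbouring /c/ is constant.
The change fricative → stop matches the manner of the following /c/, identifying this as manner assimilation.
Place and voice are unchanged, so the assimilation is partial, not total.
The other alternating forms pattern the same way: /ʂ/ → [ʈ] before /p/ (fricative → stop, matching a stop); /ʂ/ → [ʈ] before /q/ (fricative → stop, matching a stop); /ʂ/ → [ʈ] before /d/ (fricative → stop, matching a stop) — only manner changes, and always toward the following segment.
The trigger is the following segment, so the direction is regressive (anticipatory).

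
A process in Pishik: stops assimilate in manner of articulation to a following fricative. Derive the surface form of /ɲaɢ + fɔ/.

The rule targets /ɢ/ (voiced uvular stop), which sits before the trigger /f/ (fricative).
A voiced uvular fricative is [ʁ], so the surface segment is [ʁ].

[ɲaʁfɔ]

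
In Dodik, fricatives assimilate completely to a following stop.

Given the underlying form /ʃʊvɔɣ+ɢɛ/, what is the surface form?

[ʃʊvɔɢɢɛ]

/ɣ/ is the segment targeted by the rule; it sits immediately before /ɢ/, so it assimilates completely and surfaces as [ɢ].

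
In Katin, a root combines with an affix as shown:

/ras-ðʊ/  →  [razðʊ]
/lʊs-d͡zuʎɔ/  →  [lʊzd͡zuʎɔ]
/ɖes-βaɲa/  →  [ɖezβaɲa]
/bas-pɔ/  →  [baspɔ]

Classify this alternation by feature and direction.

Comparing underlying and surface forms, /s/ → [z] is the alternation; the neighbouring /ð/ is constant.
The change voiceless → voiced matches the voicing of the following /ð/, identifying this as voicing assimilation.
Place and manner are unchanged, so the assimilation is partial, not total.
Checking the remaining alternations: /s/ → [z] before /d͡z/ (voiceless → voiced, matching voiced); /s/ → [z] before /β/ (voiceless → voiced, matching voiced) — only voicing changes, and always toward the following segment.
Nothing changes in [baspɔ]: there the adjacent consonants already agree in voicing (/s/ and /p/ are both voiceless), so this form is consistent with the same rule.
The trigger is the following segment, so the direction is regressive (anticipatory).

regressive voicing assimilation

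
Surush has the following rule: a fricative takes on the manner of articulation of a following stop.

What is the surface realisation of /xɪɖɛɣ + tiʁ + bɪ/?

/ɣ/ is a voiced velar fricative. The following trigger /t/ is a stop, so /ɣ/ must become a stop as well.
A voiced velar stop is [g], so the surface segment is [g].
The same rule applies at the second boundary: /ʁ/ → [ɢ] next to /b/.

[xɪɖɛgtiɢbɪ]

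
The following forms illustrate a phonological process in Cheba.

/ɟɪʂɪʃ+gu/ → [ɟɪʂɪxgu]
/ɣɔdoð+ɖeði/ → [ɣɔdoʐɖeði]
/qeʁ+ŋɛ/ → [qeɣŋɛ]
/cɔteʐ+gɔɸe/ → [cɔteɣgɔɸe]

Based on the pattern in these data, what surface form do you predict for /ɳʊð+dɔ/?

The data show regressive place assimilation: /ʃ/ → [x] before /g/; /ð/ → [ʐ] before /ɖ/; /ʁ/ → [ɣ] before /ŋ/; /ʐ/ → [ɣ] before /g/. In each pair only place changes, matching the following consonant, while manner and voice stay constant.
The rule targets /ð/ (voiced dental fricative), which sits before the trigger /d/ (alveolar).
A voiced alveolar fricative is [z], so the surface segment is [z].

[ɳʊzdɔ]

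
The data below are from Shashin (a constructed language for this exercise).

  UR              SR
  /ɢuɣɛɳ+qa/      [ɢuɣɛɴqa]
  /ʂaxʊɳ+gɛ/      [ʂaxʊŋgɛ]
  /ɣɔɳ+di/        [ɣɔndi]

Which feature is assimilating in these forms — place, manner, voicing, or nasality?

place

Comparing underlying and surface forms, /ɳ/ → [ɴ] is the alternation; the neighbouring /q/ is constant.
/ɳ/ is retroflex while /q/ is uvular; the output [ɴ] is uvular, matching the trigger — so the feature that spreads is place.
The same holds elsewhere in the data: /ɳ/ → [ŋ] before /g/ (retroflex → velar, matching velar); /ɳ/ → [n] before /d/ (retroflex → alveolar, matching alveolar) — only place changes, and always toward the following segment.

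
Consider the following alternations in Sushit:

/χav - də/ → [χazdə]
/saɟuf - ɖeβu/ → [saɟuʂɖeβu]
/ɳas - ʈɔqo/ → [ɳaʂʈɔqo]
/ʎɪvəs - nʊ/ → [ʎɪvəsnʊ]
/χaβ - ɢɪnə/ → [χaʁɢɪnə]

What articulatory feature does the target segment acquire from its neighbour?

place

Comparing underlying and surface forms, /v/ → [z] is the alternation; the neighbouring /d/ is constant.
The change labiodental → alveolar matches the place of the following /d/, identifying this as place assimilation.
Checking the remaining alternations: /f/ → [ʂ] before /ɖ/ (labiodental → retroflex, matching retroflex); /s/ → [ʂ] before /ʈ/ (alveolar → retroflex, matching retroflex); /β/ → [ʁ] before /ɢ/ (bilabial → uvular, matching uvular) — only place changes, and always toward the following segment.
Nothing changes in [ʎɪvəsnʊ]: there the adjacent consonants already agree in place (/s/ and /n/ are both alveolar), so this form is consistent with the same rule.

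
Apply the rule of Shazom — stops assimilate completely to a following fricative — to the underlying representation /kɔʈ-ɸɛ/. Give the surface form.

[kɔɸɸɛ]

/ʈ/ is the segment targeted by the rule; it sits immediately before /ɸ/, so it assimilates completely and surfaces as [ɸ].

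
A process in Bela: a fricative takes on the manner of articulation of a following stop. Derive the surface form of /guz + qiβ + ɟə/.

The rule targets /z/ (voiced alveolar fricative), which sits before the trigger /q/ (stop).
The voiced alveolar stop is [d], so /z/ → [d].
At the second juncture, /β/ likewise becomes [b] adjacent to /ɟ/.

[gudqibɟə]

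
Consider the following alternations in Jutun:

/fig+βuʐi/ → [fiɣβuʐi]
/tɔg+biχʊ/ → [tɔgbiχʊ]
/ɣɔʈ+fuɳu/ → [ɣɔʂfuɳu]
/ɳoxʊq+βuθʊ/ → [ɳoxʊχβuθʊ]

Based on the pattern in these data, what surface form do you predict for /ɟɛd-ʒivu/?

The data show regressive manner assimilation: /g/ → [ɣ] before /β/; /ʈ/ → [ʂ] before /f/; /q/ → [χ] before /β/. In each pair only manner changes, matching the following consonant, while place and voice stay constant.
Nothing changes in [tɔgbiχʊ]: there the adjacent consonants already agree in manner (/g/ and /b/ are both stops), so this form is consistent with the same rule.
/d/ is a voiced alveolar stop. The following trigger /ʒ/ is a fricative, so /d/ must become a fricative as well.
A voiced alveolar fricative is [z], so the surface segment is [z].

[ɟɛzʒivu]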